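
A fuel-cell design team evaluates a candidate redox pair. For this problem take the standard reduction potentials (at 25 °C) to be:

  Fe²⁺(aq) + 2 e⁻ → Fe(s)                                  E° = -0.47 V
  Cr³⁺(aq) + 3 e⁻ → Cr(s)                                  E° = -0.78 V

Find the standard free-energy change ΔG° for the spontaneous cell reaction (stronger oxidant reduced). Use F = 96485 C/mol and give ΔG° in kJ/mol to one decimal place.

Fe²⁺/Fe (E° = -0.47 V) is the cathode; Cr³⁺/Cr (E° = -0.78 V) is the anode, so E°cell = +0.31 V.
Balancing electrons gives n = 6 (lcm of 2 and 3).
ΔG° = −nFE° = −(6)(96485)(+0.31) = -179,462 J = -179.5 kJ/mol.

-179.5 kJ/mol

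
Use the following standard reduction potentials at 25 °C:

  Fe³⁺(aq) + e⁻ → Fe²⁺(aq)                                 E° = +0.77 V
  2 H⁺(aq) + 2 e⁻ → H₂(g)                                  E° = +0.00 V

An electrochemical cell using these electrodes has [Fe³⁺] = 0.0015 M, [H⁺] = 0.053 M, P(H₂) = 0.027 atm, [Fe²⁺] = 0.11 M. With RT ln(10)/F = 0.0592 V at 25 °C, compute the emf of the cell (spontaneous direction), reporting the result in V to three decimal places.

+0.689 V

Fe³⁺/Fe²⁺ is the cathode (higher E°), H⁺/H₂ the anode: E°cell = +0.77 − (+0.00) = +0.77 V, n = 2.
Overall: 2 Fe³⁺(aq) + H₂(g) → 2 Fe²⁺(aq) + 2 H⁺(aq)
Q = [Fe²⁺]^2·[H⁺]^2 / ([Fe³⁺]^2·P(H₂)); log Q = 2.748.
E = E° − (0.0592/n) log Q = +0.77 − (0.0592/2)(2.748) = +0.689 V.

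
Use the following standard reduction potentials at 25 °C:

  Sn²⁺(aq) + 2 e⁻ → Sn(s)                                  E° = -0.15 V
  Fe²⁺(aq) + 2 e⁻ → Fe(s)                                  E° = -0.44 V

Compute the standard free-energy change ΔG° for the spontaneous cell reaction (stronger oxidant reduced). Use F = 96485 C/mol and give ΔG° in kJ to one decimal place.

Sn²⁺/Sn (E° = -0.15 V) is the cathode; Fe²⁺/Fe (E° = -0.44 V) is the anode, so E°cell = +0.29 V.
Balancing electrons gives n = 2 (lcm of 2 and 2).
ΔG° = −nFE° = −(2)(96485)(+0.29) = -55,961 J = -56.0 kJ.

-56.0 kJ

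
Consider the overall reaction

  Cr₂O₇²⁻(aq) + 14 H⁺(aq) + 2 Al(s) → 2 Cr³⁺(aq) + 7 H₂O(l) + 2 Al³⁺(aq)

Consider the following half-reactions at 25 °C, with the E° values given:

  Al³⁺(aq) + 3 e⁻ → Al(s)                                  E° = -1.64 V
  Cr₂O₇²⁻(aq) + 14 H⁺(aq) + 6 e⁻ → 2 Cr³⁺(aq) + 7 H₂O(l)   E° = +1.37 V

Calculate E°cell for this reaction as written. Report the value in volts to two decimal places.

The Cr₂O₇²⁻/Cr³⁺ couple has the higher reduction potential, so it is the cathode; Al³⁺/Al is oxidised at the anode.
E°cell = E°(cathode) − E°(anode) = (+1.37) − (-1.64) = +3.01 V.

+3.01 V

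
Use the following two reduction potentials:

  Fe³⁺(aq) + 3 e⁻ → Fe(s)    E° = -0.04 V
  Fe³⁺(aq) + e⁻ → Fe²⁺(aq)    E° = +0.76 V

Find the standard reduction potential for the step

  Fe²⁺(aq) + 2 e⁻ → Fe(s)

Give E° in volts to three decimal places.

Sequential free energies add, so n₃E°₃ = n₁E°₁ + n₂E°₂.
With n₃ = 3, and the known step contributing 1×(+0.76) V, the unknown satisfies 2·E° = 3×(-0.04) − 1×(+0.76) = -0.880.
E° = -0.880 / 2 = -0.440 V.

-0.440 V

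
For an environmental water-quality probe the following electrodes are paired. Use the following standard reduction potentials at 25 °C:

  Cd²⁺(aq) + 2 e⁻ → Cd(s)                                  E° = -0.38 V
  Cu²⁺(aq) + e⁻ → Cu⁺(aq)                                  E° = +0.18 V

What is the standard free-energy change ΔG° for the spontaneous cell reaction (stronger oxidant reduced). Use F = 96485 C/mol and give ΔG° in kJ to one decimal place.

-108.1 kJ

Cu²⁺/Cu⁺ (E° = +0.18 V) is the cathode; Cd²⁺/Cd (E° = -0.38 V) is the anode, so E°cell = +0.56 V.
Balancing electrons gives n = 2 (lcm of 1 and 2).
ΔG° = −nFE° = −(2)(96485)(+0.56) = -108,063 J = -108.1 kJ.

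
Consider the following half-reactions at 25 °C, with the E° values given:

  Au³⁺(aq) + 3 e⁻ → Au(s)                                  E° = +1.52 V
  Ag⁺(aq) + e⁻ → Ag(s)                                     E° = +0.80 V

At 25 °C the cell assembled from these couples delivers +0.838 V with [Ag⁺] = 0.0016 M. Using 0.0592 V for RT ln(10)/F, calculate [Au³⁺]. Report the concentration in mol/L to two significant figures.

Au³⁺/Au is the cathode, Ag⁺/Ag the anode: E°cell = +0.72 V, n = 3.
Overall reaction: Au³⁺(aq) + 3 Ag(s) → Au(s) + 3 Ag⁺(aq); Q = [Ag⁺]^3/[Au³⁺]^1.
From E = E° − (0.0592/n) log Q: log Q = (E° − E)·n/0.0592 = (+0.72 − (+0.838))·3/0.0592 = -5.9797.
So 1·log[Au³⁺] = 3·log(0.0016) − log Q = -8.3876 − (-5.9797) = -2.4079; [Au³⁺] = 10^(-2.4079) ≈ 0.0039 M.

0.0039 M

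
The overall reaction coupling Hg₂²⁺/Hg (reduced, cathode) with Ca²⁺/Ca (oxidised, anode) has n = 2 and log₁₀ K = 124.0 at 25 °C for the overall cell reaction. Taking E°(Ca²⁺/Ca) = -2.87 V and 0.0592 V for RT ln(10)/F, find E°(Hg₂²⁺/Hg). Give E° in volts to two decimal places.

+0.80 V

E°cell = (0.0592/n)·log K = (0.0592/2)(124.0) = +3.670 V.
Since Hg₂²⁺/Hg is the cathode and Ca²⁺/Ca the anode, E°cell = E°(Hg₂²⁺/Hg) − E°(Ca²⁺/Ca).
So E°(Hg₂²⁺/Hg) = E°cell + E°(Ca²⁺/Ca) = +3.670 + (-2.87) = +0.80 V.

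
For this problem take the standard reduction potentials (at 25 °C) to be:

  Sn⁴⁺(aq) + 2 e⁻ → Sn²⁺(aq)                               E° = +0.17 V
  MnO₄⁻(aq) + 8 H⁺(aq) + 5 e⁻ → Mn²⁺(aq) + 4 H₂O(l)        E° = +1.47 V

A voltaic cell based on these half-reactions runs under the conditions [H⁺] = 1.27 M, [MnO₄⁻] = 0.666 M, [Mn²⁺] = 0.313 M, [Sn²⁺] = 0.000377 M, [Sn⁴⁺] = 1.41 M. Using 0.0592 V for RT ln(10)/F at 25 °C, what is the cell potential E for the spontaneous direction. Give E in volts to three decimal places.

+1.208 V

MnO₄⁻/Mn²⁺ is the cathode (higher E°), Sn⁴⁺/Sn²⁺ the anode: E°cell = +1.47 − (+0.17) = +1.30 V, n = 10.
Overall: 2 MnO₄⁻(aq) + 16 H⁺(aq) + 5 Sn²⁺(aq) → 2 Mn²⁺(aq) + 8 H₂O(l) + 5 Sn⁴⁺(aq)
Q = [Mn²⁺]^2·[Sn⁴⁺]^5 / ([MnO₄⁻]^2·[H⁺]^16·[Sn²⁺]^5); log Q = 15.548.
E = E° − (0.0592/n) log Q = +1.30 − (0.0592/10)(15.548) = +1.208 V.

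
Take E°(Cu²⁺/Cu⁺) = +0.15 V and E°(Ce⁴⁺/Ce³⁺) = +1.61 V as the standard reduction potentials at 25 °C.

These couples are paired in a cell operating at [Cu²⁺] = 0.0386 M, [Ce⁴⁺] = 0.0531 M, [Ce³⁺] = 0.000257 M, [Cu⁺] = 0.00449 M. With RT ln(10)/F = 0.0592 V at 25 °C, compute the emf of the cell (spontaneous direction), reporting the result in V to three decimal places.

Ce⁴⁺/Ce³⁺ is the cathode (higher E°), Cu²⁺/Cu⁺ the anode: E°cell = +1.61 − (+0.15) = +1.46 V, n = 1.
Overall: Ce⁴⁺(aq) + Cu⁺(aq) → Ce³⁺(aq) + Cu²⁺(aq)
Q = [Ce³⁺]·[Cu²⁺] / ([Ce⁴⁺]·[Cu⁺]); log Q = -1.381.
E = E° − (0.0592/n) log Q = +1.46 − (0.0592/1)(-1.381) = +1.542 V.

+1.542 V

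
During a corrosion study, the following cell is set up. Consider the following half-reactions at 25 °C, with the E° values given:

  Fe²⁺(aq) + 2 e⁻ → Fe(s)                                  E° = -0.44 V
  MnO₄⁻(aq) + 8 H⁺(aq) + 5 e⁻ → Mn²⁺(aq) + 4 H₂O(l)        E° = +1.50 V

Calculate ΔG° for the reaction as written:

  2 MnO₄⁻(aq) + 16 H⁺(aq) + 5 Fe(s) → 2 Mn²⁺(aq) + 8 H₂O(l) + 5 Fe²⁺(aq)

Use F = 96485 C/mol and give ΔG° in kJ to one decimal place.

As written, MnO₄⁻/Mn²⁺ is reduced (cathode) and Fe²⁺/Fe is oxidised (anode), so E°cell = (+1.50) − (-0.44) = +1.94 V.
Balancing electrons gives n = 10.
ΔG° = −nFE° = −(10)(96485)(+1.94) = -1,871,809 J = -1871.8 kJ.

-1871.8 kJ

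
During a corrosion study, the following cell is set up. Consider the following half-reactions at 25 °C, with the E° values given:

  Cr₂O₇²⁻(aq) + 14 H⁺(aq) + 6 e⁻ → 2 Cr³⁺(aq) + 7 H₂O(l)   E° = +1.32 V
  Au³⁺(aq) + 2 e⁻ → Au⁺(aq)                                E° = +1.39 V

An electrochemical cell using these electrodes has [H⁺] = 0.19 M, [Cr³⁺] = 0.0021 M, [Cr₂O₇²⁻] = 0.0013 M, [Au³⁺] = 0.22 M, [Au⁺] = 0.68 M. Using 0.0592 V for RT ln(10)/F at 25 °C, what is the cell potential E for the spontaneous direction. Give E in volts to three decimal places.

+0.131 V

Au³⁺/Au⁺ is the cathode (higher E°), Cr₂O₇²⁻/Cr³⁺ the anode: E°cell = +1.39 − (+1.32) = +0.07 V, n = 6.
Overall: 3 Au³⁺(aq) + 2 Cr³⁺(aq) + 7 H₂O(l) → 3 Au⁺(aq) + Cr₂O₇²⁻(aq) + 14 H⁺(aq)
Q = [Au⁺]^3·[Cr₂O₇²⁻]·[H⁺]^14 / ([Au³⁺]^3·[Cr³⁺]^2); log Q = -6.158.
E = E° − (0.0592/n) log Q = +0.07 − (0.0592/6)(-6.158) = +0.131 V.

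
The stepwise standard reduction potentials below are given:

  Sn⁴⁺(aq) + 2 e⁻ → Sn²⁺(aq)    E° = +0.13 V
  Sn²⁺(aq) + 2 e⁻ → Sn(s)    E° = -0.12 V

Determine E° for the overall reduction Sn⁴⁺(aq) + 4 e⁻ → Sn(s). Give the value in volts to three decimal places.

+0.005 V

Standard free energies of sequential steps add: ΔG°₃ = ΔG°₁ + ΔG°₂, so n₃E°₃ = n₁E°₁ + n₂E°₂.
E°₃ = (2×+0.13 + 2×-0.12) / 4 = (+0.020) / 4 = +0.005 V.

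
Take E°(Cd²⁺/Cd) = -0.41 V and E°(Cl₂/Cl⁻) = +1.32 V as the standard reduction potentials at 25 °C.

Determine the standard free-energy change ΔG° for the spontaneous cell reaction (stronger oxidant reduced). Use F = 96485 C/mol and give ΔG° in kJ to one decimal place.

-333.8 kJ

Cl₂/Cl⁻ (E° = +1.32 V) is the cathode; Cd²⁺/Cd (E° = -0.41 V) is the anode, so E°cell = +1.73 V.
Balancing electrons gives n = 2 (lcm of 2 and 2).
ΔG° = −nFE° = −(2)(96485)(+1.73) = -333,838 J = -333.8 kJ.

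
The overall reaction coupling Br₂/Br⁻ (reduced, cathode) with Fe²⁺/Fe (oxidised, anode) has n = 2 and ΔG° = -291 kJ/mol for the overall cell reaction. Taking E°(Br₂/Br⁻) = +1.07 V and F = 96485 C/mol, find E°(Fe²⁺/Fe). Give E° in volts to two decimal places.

-0.44 V

E°cell = −ΔG°/(nF) = −(-291×10³)/((2)(96485)) = +1.508 V.
Since Br₂/Br⁻ is the cathode and Fe²⁺/Fe the anode, E°cell = E°(Br₂/Br⁻) − E°(Fe²⁺/Fe).
So E°(Fe²⁺/Fe) = E°(Br₂/Br⁻) − E°cell = (+1.07) − (+1.508) = -0.44 V.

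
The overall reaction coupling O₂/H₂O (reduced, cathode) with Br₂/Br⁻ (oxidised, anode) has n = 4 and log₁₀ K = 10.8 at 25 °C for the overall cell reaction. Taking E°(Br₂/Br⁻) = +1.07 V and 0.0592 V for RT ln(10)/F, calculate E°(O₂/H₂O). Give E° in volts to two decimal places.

+1.23 V

E°cell = (0.0592/n)·log K = (0.0592/4)(10.8) = +0.160 V.
Since O₂/H₂O is the cathode and Br₂/Br⁻ the anode, E°cell = E°(O₂/H₂O) − E°(Br₂/Br⁻).
So E°(O₂/H₂O) = E°cell + E°(Br₂/Br⁻) = +0.160 + (+1.07) = +1.23 V.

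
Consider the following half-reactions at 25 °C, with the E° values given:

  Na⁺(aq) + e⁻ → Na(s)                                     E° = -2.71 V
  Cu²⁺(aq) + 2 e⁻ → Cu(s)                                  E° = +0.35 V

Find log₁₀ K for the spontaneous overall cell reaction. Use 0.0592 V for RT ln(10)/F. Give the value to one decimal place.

103.4

Cathode: Cu²⁺/Cu; anode: Na⁺/Na. E°cell = +3.06 V, n = 2.
log K = nE°cell / 0.0592 = (2)(+3.06) / 0.0592 = 103.4.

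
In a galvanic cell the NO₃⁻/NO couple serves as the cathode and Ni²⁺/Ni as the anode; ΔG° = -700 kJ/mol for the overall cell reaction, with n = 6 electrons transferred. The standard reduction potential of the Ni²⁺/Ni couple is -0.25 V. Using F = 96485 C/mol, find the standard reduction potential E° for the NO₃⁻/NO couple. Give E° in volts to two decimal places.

+0.96 V

E°cell = −ΔG°/(nF) = −(-700×10³)/((6)(96485)) = +1.209 V.
Since NO₃⁻/NO is the cathode and Ni²⁺/Ni the anode, E°cell = E°(NO₃⁻/NO) − E°(Ni²⁺/Ni).
So E°(NO₃⁻/NO) = E°cell + E°(Ni²⁺/Ni) = +1.209 + (-0.25) = +0.96 V.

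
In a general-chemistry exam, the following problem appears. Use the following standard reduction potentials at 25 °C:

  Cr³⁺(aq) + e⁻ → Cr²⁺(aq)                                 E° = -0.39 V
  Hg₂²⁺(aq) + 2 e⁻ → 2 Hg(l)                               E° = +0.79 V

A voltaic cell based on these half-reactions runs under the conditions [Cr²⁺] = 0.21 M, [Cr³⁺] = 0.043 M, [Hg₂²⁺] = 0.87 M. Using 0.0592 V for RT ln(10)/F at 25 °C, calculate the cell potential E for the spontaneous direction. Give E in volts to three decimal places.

+1.219 V

Hg₂²⁺/Hg is the cathode (higher E°), Cr³⁺/Cr²⁺ the anode: E°cell = +0.79 − (-0.39) = +1.18 V, n = 2.
Overall: Hg₂²⁺(aq) + 2 Cr²⁺(aq) → 2 Hg(l) + 2 Cr³⁺(aq)
Q = [Cr³⁺]^2 / ([Hg₂²⁺]·[Cr²⁺]^2); log Q = -1.317.
E = E° − (0.0592/n) log Q = +1.18 − (0.0592/2)(-1.317) = +1.219 V.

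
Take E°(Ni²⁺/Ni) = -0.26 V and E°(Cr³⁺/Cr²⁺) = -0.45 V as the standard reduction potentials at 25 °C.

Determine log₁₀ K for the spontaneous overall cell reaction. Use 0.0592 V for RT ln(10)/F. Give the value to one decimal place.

6.4

Cathode: Ni²⁺/Ni; anode: Cr³⁺/Cr²⁺. E°cell = +0.19 V, n = 2.
log K = nE°cell / 0.0592 = (2)(+0.19) / 0.0592 = 6.4.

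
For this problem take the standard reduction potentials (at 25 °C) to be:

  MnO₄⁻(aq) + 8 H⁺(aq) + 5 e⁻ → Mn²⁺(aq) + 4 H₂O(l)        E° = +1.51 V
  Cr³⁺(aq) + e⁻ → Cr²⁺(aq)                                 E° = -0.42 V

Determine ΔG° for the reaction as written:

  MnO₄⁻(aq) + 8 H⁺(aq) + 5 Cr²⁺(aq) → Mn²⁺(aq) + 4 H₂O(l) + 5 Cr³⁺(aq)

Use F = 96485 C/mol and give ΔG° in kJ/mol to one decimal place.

As written, MnO₄⁻/Mn²⁺ is reduced (cathode) and Cr³⁺/Cr²⁺ is oxidised (anode), so E°cell = (+1.51) − (-0.42) = +1.93 V.
Balancing electrons gives n = 5.
ΔG° = −nFE° = −(5)(96485)(+1.93) = -931,080 J = -931.1 kJ/mol.

-931.1 kJ/mol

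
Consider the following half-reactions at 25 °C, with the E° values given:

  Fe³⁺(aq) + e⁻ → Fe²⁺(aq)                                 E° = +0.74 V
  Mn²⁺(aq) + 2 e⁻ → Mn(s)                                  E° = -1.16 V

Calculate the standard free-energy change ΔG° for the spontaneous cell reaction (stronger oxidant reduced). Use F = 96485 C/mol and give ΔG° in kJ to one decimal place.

-366.6 kJ

Fe³⁺/Fe²⁺ (E° = +0.74 V) is the cathode; Mn²⁺/Mn (E° = -1.16 V) is the anode, so E°cell = +1.90 V.
Balancing electrons gives n = 2 (lcm of 1 and 2).
ΔG° = −nFE° = −(2)(96485)(+1.90) = -366,643 J = -366.6 kJ.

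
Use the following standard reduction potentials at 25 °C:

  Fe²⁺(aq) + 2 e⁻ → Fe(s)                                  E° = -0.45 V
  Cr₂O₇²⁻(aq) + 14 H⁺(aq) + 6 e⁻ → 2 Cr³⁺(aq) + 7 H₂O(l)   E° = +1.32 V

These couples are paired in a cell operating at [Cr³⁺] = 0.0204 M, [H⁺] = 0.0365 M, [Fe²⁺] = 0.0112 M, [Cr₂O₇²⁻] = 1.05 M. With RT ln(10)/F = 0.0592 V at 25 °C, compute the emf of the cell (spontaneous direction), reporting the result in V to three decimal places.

Cr₂O₇²⁻/Cr³⁺ is the cathode (higher E°), Fe²⁺/Fe the anode: E°cell = +1.32 − (-0.45) = +1.77 V, n = 6.
Overall: Cr₂O₇²⁻(aq) + 14 H⁺(aq) + 3 Fe(s) → 2 Cr³⁺(aq) + 7 H₂O(l) + 3 Fe²⁺(aq)
Q = [Cr³⁺]^2·[Fe²⁺]^3 / ([Cr₂O₇²⁻]·[H⁺]^14); log Q = 10.874.
E = E° − (0.0592/n) log Q = +1.77 − (0.0592/6)(10.874) = +1.663 V.

+1.663 V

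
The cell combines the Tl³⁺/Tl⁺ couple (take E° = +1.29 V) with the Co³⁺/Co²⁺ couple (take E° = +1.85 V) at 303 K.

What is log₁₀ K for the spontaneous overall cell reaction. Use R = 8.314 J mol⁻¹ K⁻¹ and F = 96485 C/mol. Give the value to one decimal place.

Cathode: Co³⁺/Co²⁺; anode: Tl³⁺/Tl⁺. E°cell = (+1.85) − (+1.29) = +0.56 V, with n = 2.
ΔG° = −nFE° = −RT ln K, so ln K = nFE°/(RT) = (2)(96485)(+0.56) / ((8.314)(303)) = 42.897.
log₁₀ K = 42.897 / ln 10 = 18.6.

18.6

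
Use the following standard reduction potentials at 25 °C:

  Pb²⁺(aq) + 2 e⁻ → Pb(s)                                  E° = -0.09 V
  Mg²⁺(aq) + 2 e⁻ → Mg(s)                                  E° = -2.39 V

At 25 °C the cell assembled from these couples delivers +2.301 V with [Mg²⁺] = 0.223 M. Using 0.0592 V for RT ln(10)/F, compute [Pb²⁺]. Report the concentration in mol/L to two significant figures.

0.24 M

Pb²⁺/Pb is the cathode, Mg²⁺/Mg the anode: E°cell = +2.30 V, n = 2.
Overall reaction: Pb²⁺(aq) + Mg(s) → Pb(s) + Mg²⁺(aq); Q = [Mg²⁺]^1/[Pb²⁺]^1.
From E = E° − (0.0592/n) log Q: log Q = (E° − E)·n/0.0592 = (+2.30 − (+2.301))·2/0.0592 = -0.0338.
So 1·log[Pb²⁺] = 1·log(0.223) − log Q = -0.6517 − (-0.0338) = -0.6179; [Pb²⁺] = 10^(-0.6179) ≈ 0.24 M.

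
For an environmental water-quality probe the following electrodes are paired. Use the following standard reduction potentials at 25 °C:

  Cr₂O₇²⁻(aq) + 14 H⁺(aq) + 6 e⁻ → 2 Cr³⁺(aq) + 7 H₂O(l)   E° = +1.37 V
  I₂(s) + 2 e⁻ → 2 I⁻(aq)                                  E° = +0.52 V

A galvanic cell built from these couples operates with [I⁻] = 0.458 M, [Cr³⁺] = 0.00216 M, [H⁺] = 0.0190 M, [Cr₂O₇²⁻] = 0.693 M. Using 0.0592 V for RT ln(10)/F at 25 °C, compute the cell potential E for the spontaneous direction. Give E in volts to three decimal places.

Cr₂O₇²⁻/Cr³⁺ is the cathode (higher E°), I₂/I⁻ the anode: E°cell = +1.37 − (+0.52) = +0.85 V, n = 6.
Overall: Cr₂O₇²⁻(aq) + 14 H⁺(aq) + 6 I⁻(aq) → 2 Cr³⁺(aq) + 7 H₂O(l) + 3 I₂(s)
Q = [Cr³⁺]^2 / ([Cr₂O₇²⁻]·[H⁺]^14·[I⁻]^6); log Q = 20.960.
E = E° − (0.0592/n) log Q = +0.85 − (0.0592/6)(20.960) = +0.643 V.

+0.643 V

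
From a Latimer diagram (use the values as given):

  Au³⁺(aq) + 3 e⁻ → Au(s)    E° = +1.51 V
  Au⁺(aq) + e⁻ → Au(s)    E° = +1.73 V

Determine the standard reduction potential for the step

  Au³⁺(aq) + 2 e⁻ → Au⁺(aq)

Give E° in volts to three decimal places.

Sequential free energies add, so n₃E°₃ = n₁E°₁ + n₂E°₂.
With n₃ = 3, and the known step contributing 1×(+1.73) V, the unknown satisfies 2·E° = 3×(+1.51) − 1×(+1.73) = +2.800.
E° = +2.800 / 2 = +1.400 V.

+1.400 V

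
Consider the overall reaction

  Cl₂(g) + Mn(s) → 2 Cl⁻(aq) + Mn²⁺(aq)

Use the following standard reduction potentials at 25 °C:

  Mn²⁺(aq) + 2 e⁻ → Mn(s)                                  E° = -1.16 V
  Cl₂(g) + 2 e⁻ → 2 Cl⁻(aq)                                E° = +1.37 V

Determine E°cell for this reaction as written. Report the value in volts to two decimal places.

+2.53 V

The Cl₂/Cl⁻ couple has the higher reduction potential, so it is the cathode; Mn²⁺/Mn is oxidised at the anode.
E°cell = E°(cathode) − E°(anode) = (+1.37) − (-1.16) = +2.53 V.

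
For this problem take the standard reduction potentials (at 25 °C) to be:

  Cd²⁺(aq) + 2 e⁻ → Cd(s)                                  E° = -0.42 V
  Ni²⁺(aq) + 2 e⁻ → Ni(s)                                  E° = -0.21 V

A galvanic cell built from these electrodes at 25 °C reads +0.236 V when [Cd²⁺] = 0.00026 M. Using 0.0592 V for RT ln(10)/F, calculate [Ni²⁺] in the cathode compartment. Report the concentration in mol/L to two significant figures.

Ni²⁺/Ni is the cathode, Cd²⁺/Cd the anode: E°cell = +0.21 V, n = 2.
Overall reaction: Ni²⁺(aq) + Cd(s) → Ni(s) + Cd²⁺(aq); Q = [Cd²⁺]^1/[Ni²⁺]^1.
From E = E° − (0.0592/n) log Q: log Q = (E° − E)·n/0.0592 = (+0.21 − (+0.236))·2/0.0592 = -0.8784.
So 1·log[Ni²⁺] = 1·log(0.00026) − log Q = -3.5850 − (-0.8784) = -2.7066; [Ni²⁺] = 10^(-2.7066) ≈ 0.0020 M.

0.0020 M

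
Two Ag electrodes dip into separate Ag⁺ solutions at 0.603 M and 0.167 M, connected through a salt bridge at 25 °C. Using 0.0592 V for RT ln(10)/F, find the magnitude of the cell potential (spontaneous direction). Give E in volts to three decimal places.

For a concentration cell E°cell = 0. The 0.603 M side is the cathode (reduction is favoured where [Ag⁺] is higher).
With n = 1, E = −(0.0592/1) log([Ag⁺]ₐₙ/[Ag⁺]꜀ₐₜ) = −(0.0592/1) log(0.167/0.603) = −(0.0592/1)(-0.558) = +0.033 V.

+0.033 V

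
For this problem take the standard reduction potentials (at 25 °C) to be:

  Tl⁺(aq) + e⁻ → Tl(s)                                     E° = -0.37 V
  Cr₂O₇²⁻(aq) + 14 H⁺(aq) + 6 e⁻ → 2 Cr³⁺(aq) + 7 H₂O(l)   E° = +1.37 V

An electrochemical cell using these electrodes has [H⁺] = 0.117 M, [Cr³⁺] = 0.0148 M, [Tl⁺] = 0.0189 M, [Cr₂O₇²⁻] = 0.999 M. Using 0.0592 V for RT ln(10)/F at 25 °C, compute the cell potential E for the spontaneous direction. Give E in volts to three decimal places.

+1.749 V

Cr₂O₇²⁻/Cr³⁺ is the cathode (higher E°), Tl⁺/Tl the anode: E°cell = +1.37 − (-0.37) = +1.74 V, n = 6.
Overall: Cr₂O₇²⁻(aq) + 14 H⁺(aq) + 6 Tl(s) → 2 Cr³⁺(aq) + 7 H₂O(l) + 6 Tl⁺(aq)
Q = [Cr³⁺]^2·[Tl⁺]^6 / ([Cr₂O₇²⁻]·[H⁺]^14); log Q = -0.955.
E = E° − (0.0592/n) log Q = +1.74 − (0.0592/6)(-0.955) = +1.749 V.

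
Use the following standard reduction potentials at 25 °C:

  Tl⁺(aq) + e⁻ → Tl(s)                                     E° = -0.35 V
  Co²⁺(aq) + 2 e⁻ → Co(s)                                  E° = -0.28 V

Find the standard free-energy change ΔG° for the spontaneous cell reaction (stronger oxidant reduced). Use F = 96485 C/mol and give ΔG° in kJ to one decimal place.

Co²⁺/Co (E° = -0.28 V) is the cathode; Tl⁺/Tl (E° = -0.35 V) is the anode, so E°cell = +0.07 V.
Balancing electrons gives n = 2 (lcm of 2 and 1).
ΔG° = −nFE° = −(2)(96485)(+0.07) = -13,508 J = -13.5 kJ.

-13.5 kJ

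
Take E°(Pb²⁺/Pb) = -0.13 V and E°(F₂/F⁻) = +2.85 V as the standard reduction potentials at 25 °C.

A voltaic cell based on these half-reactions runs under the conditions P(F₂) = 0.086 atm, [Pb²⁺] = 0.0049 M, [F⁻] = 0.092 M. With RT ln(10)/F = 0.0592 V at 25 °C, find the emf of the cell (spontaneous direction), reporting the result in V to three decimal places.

F₂/F⁻ is the cathode (higher E°), Pb²⁺/Pb the anode: E°cell = +2.85 − (-0.13) = +2.98 V, n = 2.
Overall: F₂(g) + Pb(s) → 2 F⁻(aq) + Pb²⁺(aq)
Q = [F⁻]^2·[Pb²⁺] / (P(F₂)); log Q = -3.317.
E = E° − (0.0592/n) log Q = +2.98 − (0.0592/2)(-3.317) = +3.078 V.

+3.078 V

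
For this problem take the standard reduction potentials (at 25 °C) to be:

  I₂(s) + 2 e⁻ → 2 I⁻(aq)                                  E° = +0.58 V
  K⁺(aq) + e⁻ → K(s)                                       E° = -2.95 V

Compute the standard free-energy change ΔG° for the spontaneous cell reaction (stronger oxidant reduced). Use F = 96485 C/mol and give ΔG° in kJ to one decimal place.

-681.2 kJ

I₂/I⁻ (E° = +0.58 V) is the cathode; K⁺/K (E° = -2.95 V) is the anode, so E°cell = +3.53 V.
Balancing electrons gives n = 2 (lcm of 2 and 1).
ΔG° = −nFE° = −(2)(96485)(+3.53) = -681,184 J = -681.2 kJ.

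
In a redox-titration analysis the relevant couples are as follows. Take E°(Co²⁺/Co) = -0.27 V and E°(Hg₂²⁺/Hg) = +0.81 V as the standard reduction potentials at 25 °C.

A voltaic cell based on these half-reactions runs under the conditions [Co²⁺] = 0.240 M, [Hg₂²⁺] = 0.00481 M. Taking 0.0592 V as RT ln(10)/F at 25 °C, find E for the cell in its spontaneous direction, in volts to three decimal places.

+1.030 V

Hg₂²⁺/Hg is the cathode (higher E°), Co²⁺/Co the anode: E°cell = +0.81 − (-0.27) = +1.08 V, n = 2.
Overall: Hg₂²⁺(aq) + Co(s) → 2 Hg(l) + Co²⁺(aq)
Q = [Co²⁺] / ([Hg₂²⁺]); log Q = 1.698.
E = E° − (0.0592/n) log Q = +1.08 − (0.0592/2)(1.698) = +1.030 V.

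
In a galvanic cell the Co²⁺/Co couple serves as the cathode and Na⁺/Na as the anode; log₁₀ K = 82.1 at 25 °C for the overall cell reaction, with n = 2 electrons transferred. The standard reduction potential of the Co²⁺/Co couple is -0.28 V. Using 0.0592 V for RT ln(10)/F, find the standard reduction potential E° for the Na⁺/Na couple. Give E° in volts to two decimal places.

-2.71 V

E°cell = (0.0592/n)·log K = (0.0592/2)(82.1) = +2.430 V.
Since Co²⁺/Co is the cathode and Na⁺/Na the anode, E°cell = E°(Co²⁺/Co) − E°(Na⁺/Na).
So E°(Na⁺/Na) = E°(Co²⁺/Co) − E°cell = (-0.28) − (+2.430) = -2.71 V.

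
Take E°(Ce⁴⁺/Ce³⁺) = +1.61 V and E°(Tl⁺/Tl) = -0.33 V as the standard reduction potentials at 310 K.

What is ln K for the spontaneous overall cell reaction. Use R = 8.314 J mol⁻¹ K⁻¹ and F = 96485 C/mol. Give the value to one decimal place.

72.6

Cathode: Ce⁴⁺/Ce³⁺; anode: Tl⁺/Tl. E°cell = (+1.61) − (-0.33) = +1.94 V, with n = 1.
ΔG° = −nFE° = −RT ln K, so ln K = nFE°/(RT) = (1)(96485)(+1.94) / ((8.314)(310)) = 72.626.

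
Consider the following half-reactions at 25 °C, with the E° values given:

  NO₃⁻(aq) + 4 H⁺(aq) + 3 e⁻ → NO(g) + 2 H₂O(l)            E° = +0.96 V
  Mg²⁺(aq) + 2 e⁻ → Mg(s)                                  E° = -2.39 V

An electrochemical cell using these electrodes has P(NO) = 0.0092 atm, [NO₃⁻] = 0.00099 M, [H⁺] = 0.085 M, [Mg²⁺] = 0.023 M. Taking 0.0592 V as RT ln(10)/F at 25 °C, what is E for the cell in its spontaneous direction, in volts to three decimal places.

NO₃⁻/NO is the cathode (higher E°), Mg²⁺/Mg the anode: E°cell = +0.96 − (-2.39) = +3.35 V, n = 6.
Overall: 2 NO₃⁻(aq) + 8 H⁺(aq) + 3 Mg(s) → 2 NO(g) + 4 H₂O(l) + 3 Mg²⁺(aq)
Q = P(NO)^2·[Mg²⁺]^3 / ([NO₃⁻]^2·[H⁺]^8); log Q = 5.586.
E = E° − (0.0592/n) log Q = +3.35 − (0.0592/6)(5.586) = +3.295 V.

+3.295 V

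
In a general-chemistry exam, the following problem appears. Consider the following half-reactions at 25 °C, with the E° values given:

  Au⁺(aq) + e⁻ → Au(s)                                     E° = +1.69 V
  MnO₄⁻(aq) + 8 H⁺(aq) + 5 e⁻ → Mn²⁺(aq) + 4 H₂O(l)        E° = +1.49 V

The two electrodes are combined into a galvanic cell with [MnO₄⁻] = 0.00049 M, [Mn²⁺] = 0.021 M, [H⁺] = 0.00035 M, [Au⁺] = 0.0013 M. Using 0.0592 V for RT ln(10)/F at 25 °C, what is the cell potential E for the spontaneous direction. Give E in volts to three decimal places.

Au⁺/Au is the cathode (higher E°), MnO₄⁻/Mn²⁺ the anode: E°cell = +1.69 − (+1.49) = +0.20 V, n = 5.
Overall: 5 Au⁺(aq) + Mn²⁺(aq) + 4 H₂O(l) → 5 Au(s) + MnO₄⁻(aq) + 8 H⁺(aq)
Q = [MnO₄⁻]·[H⁺]^8 / ([Au⁺]^5·[Mn²⁺]); log Q = -14.849.
E = E° − (0.0592/n) log Q = +0.20 − (0.0592/5)(-14.849) = +0.376 V.

+0.376 V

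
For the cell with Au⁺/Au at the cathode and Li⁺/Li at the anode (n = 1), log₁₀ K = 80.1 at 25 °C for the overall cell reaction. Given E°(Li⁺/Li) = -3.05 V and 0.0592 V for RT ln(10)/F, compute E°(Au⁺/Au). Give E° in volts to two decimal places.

+1.69 V

E°cell = (0.0592/n)·log K = (0.0592/1)(80.1) = +4.742 V.
Since Au⁺/Au is the cathode and Li⁺/Li the anode, E°cell = E°(Au⁺/Au) − E°(Li⁺/Li).
So E°(Au⁺/Au) = E°cell + E°(Li⁺/Li) = +4.742 + (-3.05) = +1.69 V.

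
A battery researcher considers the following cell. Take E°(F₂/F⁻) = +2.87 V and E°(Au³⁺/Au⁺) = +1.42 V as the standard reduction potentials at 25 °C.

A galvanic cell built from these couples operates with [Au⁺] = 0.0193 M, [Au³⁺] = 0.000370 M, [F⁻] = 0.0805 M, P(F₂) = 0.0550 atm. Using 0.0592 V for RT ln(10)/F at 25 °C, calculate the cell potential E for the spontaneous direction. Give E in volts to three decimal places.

+1.528 V

F₂/F⁻ is the cathode (higher E°), Au³⁺/Au⁺ the anode: E°cell = +2.87 − (+1.42) = +1.45 V, n = 2.
Overall: F₂(g) + Au⁺(aq) → 2 F⁻(aq) + Au³⁺(aq)
Q = [F⁻]^2·[Au³⁺] / (P(F₂)·[Au⁺]); log Q = -2.646.
E = E° − (0.0592/n) log Q = +1.45 − (0.0592/2)(-2.646) = +1.528 V.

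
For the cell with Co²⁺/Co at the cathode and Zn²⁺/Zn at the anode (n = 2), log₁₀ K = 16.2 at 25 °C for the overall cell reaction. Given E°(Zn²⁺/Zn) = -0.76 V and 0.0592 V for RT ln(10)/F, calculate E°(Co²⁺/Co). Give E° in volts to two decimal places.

E°cell = (0.0592/n)·log K = (0.0592/2)(16.2) = +0.480 V.
Since Co²⁺/Co is the cathode and Zn²⁺/Zn the anode, E°cell = E°(Co²⁺/Co) − E°(Zn²⁺/Zn).
So E°(Co²⁺/Co) = E°cell + E°(Zn²⁺/Zn) = +0.480 + (-0.76) = -0.28 V.

-0.28 V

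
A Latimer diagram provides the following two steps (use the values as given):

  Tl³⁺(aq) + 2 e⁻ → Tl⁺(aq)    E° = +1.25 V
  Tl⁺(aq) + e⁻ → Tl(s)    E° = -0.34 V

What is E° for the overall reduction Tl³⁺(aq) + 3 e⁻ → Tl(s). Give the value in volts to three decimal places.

+0.720 V

Standard free energies of sequential steps add: ΔG°₃ = ΔG°₁ + ΔG°₂, so n₃E°₃ = n₁E°₁ + n₂E°₂.
E°₃ = (2×+1.25 + 1×-0.34) / 3 = (+2.160) / 3 = +0.720 V.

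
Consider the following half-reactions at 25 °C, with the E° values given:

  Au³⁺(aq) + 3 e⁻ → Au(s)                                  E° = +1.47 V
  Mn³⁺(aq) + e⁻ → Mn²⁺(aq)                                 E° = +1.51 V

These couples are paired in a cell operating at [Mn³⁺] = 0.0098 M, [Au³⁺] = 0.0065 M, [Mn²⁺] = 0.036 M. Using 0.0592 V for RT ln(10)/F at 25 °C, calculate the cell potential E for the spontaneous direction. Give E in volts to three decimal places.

+0.050 V

Mn³⁺/Mn²⁺ is the cathode (higher E°), Au³⁺/Au the anode: E°cell = +1.51 − (+1.47) = +0.04 V, n = 3.
Overall: 3 Mn³⁺(aq) + Au(s) → 3 Mn²⁺(aq) + Au³⁺(aq)
Q = [Mn²⁺]^3·[Au³⁺] / ([Mn³⁺]^3); log Q = -0.492.
E = E° − (0.0592/n) log Q = +0.04 − (0.0592/3)(-0.492) = +0.050 V.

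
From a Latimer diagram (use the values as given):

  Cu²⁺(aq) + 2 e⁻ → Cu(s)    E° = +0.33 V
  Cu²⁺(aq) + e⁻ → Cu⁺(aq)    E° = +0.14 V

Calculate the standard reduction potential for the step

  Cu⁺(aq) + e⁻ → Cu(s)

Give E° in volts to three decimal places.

+0.520 V

Sequential free energies add, so n₃E°₃ = n₁E°₁ + n₂E°₂.
With n₃ = 2, and the known step contributing 1×(+0.14) V, the unknown satisfies 1·E° = 2×(+0.33) − 1×(+0.14) = +0.520.
E° = +0.520 / 1 = +0.520 V.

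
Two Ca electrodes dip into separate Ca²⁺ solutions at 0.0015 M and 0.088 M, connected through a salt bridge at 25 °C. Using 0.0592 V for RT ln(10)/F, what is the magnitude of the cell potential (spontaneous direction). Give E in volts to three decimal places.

For a concentration cell E°cell = 0. The 0.088 M side is the cathode (reduction is favoured where [Ca²⁺] is higher).
With n = 2, E = −(0.0592/2) log([Ca²⁺]ₐₙ/[Ca²⁺]꜀ₐₜ) = −(0.0592/2) log(0.0015/0.088) = −(0.0592/2)(-1.768) = +0.052 V.

+0.052 V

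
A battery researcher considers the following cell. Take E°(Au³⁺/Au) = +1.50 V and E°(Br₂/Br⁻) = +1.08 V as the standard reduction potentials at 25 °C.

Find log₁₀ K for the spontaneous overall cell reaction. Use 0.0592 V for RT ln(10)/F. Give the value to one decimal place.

42.6

Cathode: Au³⁺/Au; anode: Br₂/Br⁻. E°cell = +0.42 V, n = 6.
log K = nE°cell / 0.0592 = (6)(+0.42) / 0.0592 = 42.6.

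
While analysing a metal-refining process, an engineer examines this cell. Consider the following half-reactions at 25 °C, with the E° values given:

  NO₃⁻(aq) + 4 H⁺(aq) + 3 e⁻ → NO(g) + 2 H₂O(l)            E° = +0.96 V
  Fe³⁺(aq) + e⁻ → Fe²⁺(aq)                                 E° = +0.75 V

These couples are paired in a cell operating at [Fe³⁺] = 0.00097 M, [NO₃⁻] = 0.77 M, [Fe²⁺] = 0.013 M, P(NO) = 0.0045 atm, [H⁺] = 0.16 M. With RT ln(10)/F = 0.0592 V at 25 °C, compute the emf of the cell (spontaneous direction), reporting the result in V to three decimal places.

+0.258 V

NO₃⁻/NO is the cathode (higher E°), Fe³⁺/Fe²⁺ the anode: E°cell = +0.96 − (+0.75) = +0.21 V, n = 3.
Overall: NO₃⁻(aq) + 4 H⁺(aq) + 3 Fe²⁺(aq) → NO(g) + 2 H₂O(l) + 3 Fe³⁺(aq)
Q = P(NO)·[Fe³⁺]^3 / ([NO₃⁻]·[H⁺]^4·[Fe²⁺]^3); log Q = -2.431.
E = E° − (0.0592/n) log Q = +0.21 − (0.0592/3)(-2.431) = +0.258 V.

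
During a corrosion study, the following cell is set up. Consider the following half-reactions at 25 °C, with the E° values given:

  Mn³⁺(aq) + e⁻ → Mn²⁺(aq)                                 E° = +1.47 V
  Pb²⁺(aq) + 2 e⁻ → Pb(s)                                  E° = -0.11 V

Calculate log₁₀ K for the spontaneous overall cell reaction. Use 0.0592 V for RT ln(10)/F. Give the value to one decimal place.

53.4

Cathode: Mn³⁺/Mn²⁺; anode: Pb²⁺/Pb. E°cell = +1.58 V, n = 2.
log K = nE°cell / 0.0592 = (2)(+1.58) / 0.0592 = 53.4.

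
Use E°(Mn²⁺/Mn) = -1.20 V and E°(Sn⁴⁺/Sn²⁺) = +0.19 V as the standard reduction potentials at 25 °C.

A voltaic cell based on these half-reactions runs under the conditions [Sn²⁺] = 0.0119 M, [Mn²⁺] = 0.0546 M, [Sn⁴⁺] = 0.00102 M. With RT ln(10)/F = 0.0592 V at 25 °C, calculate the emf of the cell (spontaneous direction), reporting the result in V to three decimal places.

Sn⁴⁺/Sn²⁺ is the cathode (higher E°), Mn²⁺/Mn the anode: E°cell = +0.19 − (-1.20) = +1.39 V, n = 2.
Overall: Sn⁴⁺(aq) + Mn(s) → Sn²⁺(aq) + Mn²⁺(aq)
Q = [Sn²⁺]·[Mn²⁺] / ([Sn⁴⁺]); log Q = -0.196.
E = E° − (0.0592/n) log Q = +1.39 − (0.0592/2)(-0.196) = +1.396 V.

+1.396 V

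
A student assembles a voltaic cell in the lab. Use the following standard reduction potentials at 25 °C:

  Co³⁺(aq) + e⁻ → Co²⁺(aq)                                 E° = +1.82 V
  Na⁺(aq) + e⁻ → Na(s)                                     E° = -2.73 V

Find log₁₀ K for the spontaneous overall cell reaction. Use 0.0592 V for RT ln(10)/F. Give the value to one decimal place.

76.9

Cathode: Co³⁺/Co²⁺; anode: Na⁺/Na. E°cell = +4.55 V, n = 1.
log K = nE°cell / 0.0592 = (1)(+4.55) / 0.0592 = 76.9.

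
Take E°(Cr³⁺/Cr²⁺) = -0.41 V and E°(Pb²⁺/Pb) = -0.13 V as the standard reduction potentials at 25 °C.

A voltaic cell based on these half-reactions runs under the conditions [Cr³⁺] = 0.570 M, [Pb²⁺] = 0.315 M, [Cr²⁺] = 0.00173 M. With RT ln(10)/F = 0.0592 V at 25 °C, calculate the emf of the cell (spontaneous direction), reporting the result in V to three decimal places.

+0.116 V

Pb²⁺/Pb is the cathode (higher E°), Cr³⁺/Cr²⁺ the anode: E°cell = -0.13 − (-0.41) = +0.28 V, n = 2.
Overall: Pb²⁺(aq) + 2 Cr²⁺(aq) → Pb(s) + 2 Cr³⁺(aq)
Q = [Cr³⁺]^2 / ([Pb²⁺]·[Cr²⁺]^2); log Q = 5.537.
E = E° − (0.0592/n) log Q = +0.28 − (0.0592/2)(5.537) = +0.116 V.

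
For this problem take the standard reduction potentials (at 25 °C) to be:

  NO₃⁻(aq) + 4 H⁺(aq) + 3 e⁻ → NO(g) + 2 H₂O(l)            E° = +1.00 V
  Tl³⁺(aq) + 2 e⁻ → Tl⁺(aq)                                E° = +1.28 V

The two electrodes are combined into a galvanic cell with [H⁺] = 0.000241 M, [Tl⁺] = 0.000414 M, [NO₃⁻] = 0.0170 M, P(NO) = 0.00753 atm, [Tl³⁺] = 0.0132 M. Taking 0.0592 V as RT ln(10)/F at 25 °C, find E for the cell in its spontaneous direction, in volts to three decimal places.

+0.603 V

Tl³⁺/Tl⁺ is the cathode (higher E°), NO₃⁻/NO the anode: E°cell = +1.28 − (+1.00) = +0.28 V, n = 6.
Overall: 3 Tl³⁺(aq) + 2 NO(g) + 4 H₂O(l) → 3 Tl⁺(aq) + 2 NO₃⁻(aq) + 8 H⁺(aq)
Q = [Tl⁺]^3·[NO₃⁻]^2·[H⁺]^8 / ([Tl³⁺]^3·P(NO)^2); log Q = -32.747.
E = E° − (0.0592/n) log Q = +0.28 − (0.0592/6)(-32.747) = +0.603 V.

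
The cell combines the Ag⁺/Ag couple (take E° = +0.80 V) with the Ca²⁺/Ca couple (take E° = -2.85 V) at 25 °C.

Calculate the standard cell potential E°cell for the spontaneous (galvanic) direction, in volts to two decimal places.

The Ag⁺/Ag couple has the higher reduction potential, so it is the cathode; Ca²⁺/Ca is oxidised at the anode.
E°cell = E°(cathode) − E°(anode) = (+0.80) − (-2.85) = +3.65 V.
Since E°cell > 0, the reaction is spontaneous under standard conditions.

+3.65 V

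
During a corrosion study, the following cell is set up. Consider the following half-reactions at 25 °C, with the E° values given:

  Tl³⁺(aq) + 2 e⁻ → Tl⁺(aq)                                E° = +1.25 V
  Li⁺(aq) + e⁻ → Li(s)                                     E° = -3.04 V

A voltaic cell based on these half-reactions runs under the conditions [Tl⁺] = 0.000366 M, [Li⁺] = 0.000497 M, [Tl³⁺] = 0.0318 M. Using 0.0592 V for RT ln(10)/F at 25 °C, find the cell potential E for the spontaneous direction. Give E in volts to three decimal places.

+4.543 V

Tl³⁺/Tl⁺ is the cathode (higher E°), Li⁺/Li the anode: E°cell = +1.25 − (-3.04) = +4.29 V, n = 2.
Overall: Tl³⁺(aq) + 2 Li(s) → Tl⁺(aq) + 2 Li⁺(aq)
Q = [Tl⁺]·[Li⁺]^2 / ([Tl³⁺]); log Q = -8.546.
E = E° − (0.0592/n) log Q = +4.29 − (0.0592/2)(-8.546) = +4.543 V.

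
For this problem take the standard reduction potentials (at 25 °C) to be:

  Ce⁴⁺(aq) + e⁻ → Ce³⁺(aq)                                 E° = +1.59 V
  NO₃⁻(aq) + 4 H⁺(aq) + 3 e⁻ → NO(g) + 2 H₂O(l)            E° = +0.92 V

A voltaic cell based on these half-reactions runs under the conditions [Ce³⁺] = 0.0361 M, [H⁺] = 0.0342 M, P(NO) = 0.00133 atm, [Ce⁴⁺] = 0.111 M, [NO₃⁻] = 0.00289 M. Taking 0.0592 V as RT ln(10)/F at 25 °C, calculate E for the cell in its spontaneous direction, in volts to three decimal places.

Ce⁴⁺/Ce³⁺ is the cathode (higher E°), NO₃⁻/NO the anode: E°cell = +1.59 − (+0.92) = +0.67 V, n = 3.
Overall: 3 Ce⁴⁺(aq) + NO(g) + 2 H₂O(l) → 3 Ce³⁺(aq) + NO₃⁻(aq) + 4 H⁺(aq)
Q = [Ce³⁺]^3·[NO₃⁻]·[H⁺]^4 / ([Ce⁴⁺]^3·P(NO)); log Q = -6.990.
E = E° − (0.0592/n) log Q = +0.67 − (0.0592/3)(-6.990) = +0.808 V.

+0.808 V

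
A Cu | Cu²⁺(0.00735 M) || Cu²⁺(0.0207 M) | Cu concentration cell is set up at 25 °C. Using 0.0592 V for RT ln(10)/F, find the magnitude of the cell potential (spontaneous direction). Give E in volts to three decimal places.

+0.013 V

For a concentration cell E°cell = 0. The 0.0207 M side is the cathode (reduction is favoured where [Cu²⁺] is higher).
With n = 2, E = −(0.0592/2) log([Cu²⁺]ₐₙ/[Cu²⁺]꜀ₐₜ) = −(0.0592/2) log(0.00735/0.0207) = −(0.0592/2)(-0.450) = +0.013 V.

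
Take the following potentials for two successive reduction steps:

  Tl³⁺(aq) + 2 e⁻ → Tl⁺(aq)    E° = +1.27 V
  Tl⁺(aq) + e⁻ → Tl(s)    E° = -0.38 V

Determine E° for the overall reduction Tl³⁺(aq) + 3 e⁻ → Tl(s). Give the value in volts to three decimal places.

Since ΔG° = −nFE° is additive over sequential reductions, n₃E°₃ = n₁E°₁ + n₂E°₂.
E°₃ = (2×+1.27 + 1×-0.38) / 3 = (+2.160) / 3 = +0.720 V.

+0.720 V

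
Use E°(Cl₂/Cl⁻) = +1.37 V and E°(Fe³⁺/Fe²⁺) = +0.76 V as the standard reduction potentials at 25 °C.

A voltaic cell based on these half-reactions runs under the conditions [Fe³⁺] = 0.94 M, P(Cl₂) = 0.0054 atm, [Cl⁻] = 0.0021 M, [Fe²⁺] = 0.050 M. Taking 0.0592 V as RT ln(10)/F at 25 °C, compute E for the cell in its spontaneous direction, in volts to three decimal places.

Cl₂/Cl⁻ is the cathode (higher E°), Fe³⁺/Fe²⁺ the anode: E°cell = +1.37 − (+0.76) = +0.61 V, n = 2.
Overall: Cl₂(g) + 2 Fe²⁺(aq) → 2 Cl⁻(aq) + 2 Fe³⁺(aq)
Q = [Cl⁻]^2·[Fe³⁺]^2 / (P(Cl₂)·[Fe²⁺]^2); log Q = -0.540.
E = E° − (0.0592/n) log Q = +0.61 − (0.0592/2)(-0.540) = +0.626 V.

+0.626 V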